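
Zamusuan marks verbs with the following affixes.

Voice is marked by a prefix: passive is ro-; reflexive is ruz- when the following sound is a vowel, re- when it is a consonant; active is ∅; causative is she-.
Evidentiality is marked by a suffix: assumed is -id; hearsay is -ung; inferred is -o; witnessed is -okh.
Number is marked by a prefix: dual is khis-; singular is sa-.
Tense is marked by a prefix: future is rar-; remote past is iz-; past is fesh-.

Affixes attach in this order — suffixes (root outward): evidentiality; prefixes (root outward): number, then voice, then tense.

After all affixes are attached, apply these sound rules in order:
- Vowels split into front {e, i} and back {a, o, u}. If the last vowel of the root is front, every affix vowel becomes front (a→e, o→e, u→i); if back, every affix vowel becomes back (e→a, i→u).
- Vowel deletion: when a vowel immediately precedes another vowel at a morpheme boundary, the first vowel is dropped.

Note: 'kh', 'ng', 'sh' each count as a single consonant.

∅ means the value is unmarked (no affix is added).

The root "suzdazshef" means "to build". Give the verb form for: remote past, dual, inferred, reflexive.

Attach number dual khis- → khissuzdazshef.
Attach voice reflexive re- (before consonant 'kh') → rekhissuzdazshef.
Attach evidentiality inferred -o → rekhissuzdazshefo.
Attach tense remote past iz- → izrekhissuzdazshefo.
Apply vowel harmony: izrekhissuzdazshefo → izrekhissuzdazshefe.
Vowel deletion: no change.

izrekhissuzdazshefe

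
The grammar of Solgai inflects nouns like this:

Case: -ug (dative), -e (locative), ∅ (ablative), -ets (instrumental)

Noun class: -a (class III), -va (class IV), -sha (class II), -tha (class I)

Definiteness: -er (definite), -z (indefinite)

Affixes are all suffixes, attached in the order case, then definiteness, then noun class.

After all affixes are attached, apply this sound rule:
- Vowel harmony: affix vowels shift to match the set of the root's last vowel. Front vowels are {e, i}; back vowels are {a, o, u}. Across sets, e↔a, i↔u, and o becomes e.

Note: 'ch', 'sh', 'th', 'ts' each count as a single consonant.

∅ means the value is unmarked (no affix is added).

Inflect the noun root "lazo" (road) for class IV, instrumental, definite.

lazoatsarva

Attach case instrumental -ets → lazoets.
Attach definiteness definite -er → lazoetser.
Attach noun class class IV -va → lazoetserva.
Apply vowel harmony: lazoetserva → lazoatsarva.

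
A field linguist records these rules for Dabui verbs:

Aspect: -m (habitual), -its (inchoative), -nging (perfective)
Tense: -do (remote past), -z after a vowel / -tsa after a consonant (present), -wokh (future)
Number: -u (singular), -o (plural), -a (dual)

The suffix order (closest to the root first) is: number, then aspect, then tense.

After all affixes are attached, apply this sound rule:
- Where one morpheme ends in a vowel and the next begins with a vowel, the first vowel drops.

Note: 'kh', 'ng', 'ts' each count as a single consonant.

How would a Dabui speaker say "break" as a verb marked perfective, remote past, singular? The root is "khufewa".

Attach number singular -u → khufewau.
Attach aspect perfective -nging → khufewaunging.
Attach tense remote past -do → khufewaungingdo.
Apply vowel deletion: khufewaungingdo → khufewungingdo.

khufewungingdo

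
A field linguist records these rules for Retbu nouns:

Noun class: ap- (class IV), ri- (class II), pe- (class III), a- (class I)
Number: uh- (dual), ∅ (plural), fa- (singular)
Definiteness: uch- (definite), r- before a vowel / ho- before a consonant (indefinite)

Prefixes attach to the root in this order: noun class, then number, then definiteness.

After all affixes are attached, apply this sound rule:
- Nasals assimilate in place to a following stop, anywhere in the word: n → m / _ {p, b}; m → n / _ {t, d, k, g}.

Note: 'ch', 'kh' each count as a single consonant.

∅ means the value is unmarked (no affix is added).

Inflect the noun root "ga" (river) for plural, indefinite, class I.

raga

Attach noun class class I a- → aga.
number = plural: zero marking, form stays aga.
Attach definiteness indefinite r- (before vowel 'a') → raga.
Nasal assimilation: no change.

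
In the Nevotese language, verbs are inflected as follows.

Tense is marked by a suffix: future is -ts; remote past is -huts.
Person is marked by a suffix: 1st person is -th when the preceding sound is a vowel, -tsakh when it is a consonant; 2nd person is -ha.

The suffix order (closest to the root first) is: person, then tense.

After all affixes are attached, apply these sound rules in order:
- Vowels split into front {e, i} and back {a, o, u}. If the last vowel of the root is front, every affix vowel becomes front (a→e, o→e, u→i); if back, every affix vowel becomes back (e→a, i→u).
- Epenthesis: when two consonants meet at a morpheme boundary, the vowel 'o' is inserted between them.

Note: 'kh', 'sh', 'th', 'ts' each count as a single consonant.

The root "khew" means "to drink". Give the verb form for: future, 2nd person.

khewohets

Attach person 2nd person -ha → khewha.
Attach tense future -ts → khewhats.
Apply vowel harmony: khewhats → khewhets.
Apply epenthesis: khewhets → khewohets.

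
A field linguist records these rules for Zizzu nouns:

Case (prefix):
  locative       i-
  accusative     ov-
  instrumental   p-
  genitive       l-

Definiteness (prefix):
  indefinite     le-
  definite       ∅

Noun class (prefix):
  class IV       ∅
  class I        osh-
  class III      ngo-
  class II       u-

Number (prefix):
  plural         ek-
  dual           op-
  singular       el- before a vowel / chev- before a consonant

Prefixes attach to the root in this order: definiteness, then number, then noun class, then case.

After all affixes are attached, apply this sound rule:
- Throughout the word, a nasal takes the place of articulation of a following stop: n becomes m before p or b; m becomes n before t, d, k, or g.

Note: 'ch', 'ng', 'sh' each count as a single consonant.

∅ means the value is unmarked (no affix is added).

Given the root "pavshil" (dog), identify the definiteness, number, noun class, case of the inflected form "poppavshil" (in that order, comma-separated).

Segment: p-op-pavshil.
definiteness: ∅ → definite.
number: op- → dual.
noun class: ∅ → class IV.
case: p- → instrumental.

definite, dual, class IV, instrumental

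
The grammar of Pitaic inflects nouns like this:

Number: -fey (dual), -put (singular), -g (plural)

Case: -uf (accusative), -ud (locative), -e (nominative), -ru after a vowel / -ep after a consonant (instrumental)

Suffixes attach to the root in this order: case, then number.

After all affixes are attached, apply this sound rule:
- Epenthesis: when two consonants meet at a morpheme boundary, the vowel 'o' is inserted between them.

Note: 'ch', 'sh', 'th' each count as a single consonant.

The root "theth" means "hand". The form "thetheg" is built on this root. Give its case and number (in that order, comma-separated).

Segment: theth-e-g.
case: -e → nominative.
number: -g → plural.

nominative, plural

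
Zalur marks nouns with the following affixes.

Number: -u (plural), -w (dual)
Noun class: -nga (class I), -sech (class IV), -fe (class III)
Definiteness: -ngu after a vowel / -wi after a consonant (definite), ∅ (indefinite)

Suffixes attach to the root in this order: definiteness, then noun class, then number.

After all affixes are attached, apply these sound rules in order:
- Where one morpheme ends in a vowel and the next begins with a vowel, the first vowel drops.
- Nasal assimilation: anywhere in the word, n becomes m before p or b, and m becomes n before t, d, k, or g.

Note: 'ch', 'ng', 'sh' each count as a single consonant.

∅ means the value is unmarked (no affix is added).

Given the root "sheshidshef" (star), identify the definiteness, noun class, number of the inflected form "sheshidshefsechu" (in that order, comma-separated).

Segment: sheshidshef-sech-u.
definiteness: ∅ → indefinite.
noun class: -sech → class IV.
number: -u → plural.

indefinite, class IV, plural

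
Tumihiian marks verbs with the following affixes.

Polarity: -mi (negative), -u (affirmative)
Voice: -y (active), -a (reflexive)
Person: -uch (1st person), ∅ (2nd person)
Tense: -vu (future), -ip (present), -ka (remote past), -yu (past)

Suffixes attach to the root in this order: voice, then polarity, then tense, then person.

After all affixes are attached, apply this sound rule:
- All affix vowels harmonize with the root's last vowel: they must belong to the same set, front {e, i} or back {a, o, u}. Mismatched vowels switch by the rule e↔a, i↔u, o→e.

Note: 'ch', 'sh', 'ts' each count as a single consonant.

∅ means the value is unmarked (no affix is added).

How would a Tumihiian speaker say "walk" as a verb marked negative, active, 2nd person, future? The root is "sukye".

sukyeymivi

Attach voice active -y → sukyey.
Attach polarity negative -mi → sukyeymi.
Attach tense future -vu → sukyeymivu.
person = 2nd person: zero marking, form stays sukyeymivu.
Apply vowel harmony: sukyeymivu → sukyeymivi.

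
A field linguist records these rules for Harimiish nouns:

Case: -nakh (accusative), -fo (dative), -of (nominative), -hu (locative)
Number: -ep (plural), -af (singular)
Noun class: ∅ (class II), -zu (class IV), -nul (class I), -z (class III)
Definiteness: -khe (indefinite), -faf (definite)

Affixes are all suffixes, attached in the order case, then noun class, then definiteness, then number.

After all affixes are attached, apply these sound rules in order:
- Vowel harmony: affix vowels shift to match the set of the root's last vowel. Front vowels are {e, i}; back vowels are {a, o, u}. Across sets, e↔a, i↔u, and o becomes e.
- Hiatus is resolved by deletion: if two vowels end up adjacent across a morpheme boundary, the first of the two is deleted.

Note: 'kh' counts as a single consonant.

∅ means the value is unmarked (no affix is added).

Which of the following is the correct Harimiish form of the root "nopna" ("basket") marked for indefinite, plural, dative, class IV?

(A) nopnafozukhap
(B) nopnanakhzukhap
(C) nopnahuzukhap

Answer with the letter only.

A

Attach case dative -fo → nopnafo.
Attach noun class class IV -zu → nopnafozu.
Attach definiteness indefinite -khe → nopnafozukhe.
Attach number plural -ep → nopnafozukheep.
Apply vowel harmony: nopnafozukheep → nopnafozukhaap.
Apply vowel deletion: nopnafozukhaap → nopnafozukhap.
So the correct form is nopnafozukhap, option (A).
(B) nopnanakhzukhap is wrong: it uses accusative instead of dative for case.
(C) nopnahuzukhap is wrong: it uses locative instead of dative for case.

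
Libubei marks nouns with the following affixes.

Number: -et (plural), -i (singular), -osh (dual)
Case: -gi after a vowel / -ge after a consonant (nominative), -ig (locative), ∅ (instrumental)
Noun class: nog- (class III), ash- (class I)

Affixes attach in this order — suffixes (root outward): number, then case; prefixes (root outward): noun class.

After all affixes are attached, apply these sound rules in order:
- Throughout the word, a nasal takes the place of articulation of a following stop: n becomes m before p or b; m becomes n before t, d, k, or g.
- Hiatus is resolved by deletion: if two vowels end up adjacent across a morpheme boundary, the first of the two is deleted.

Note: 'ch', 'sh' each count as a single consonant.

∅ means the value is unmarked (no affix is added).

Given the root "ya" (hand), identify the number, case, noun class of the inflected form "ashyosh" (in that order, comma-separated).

dual, instrumental, class I

Segment: ash-ya-osh.
number: -osh → dual.
case: ∅ → instrumental.
noun class: ash- → class I.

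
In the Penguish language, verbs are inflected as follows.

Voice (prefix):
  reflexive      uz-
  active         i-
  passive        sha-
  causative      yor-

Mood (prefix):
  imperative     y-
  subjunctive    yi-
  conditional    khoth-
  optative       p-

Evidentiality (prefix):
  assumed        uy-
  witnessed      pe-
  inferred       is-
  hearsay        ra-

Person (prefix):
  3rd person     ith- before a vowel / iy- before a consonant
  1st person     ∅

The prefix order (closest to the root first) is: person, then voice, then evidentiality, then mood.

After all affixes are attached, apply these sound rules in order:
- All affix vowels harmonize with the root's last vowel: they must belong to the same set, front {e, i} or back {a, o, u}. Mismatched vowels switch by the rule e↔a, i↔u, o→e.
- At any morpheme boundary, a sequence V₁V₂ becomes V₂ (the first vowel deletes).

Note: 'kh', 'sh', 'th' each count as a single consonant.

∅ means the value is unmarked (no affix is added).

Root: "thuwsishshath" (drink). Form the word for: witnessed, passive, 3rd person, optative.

Attach person 3rd person iy- (before consonant 'th') → iythuwsishshath.
Attach voice passive sha- → shaiythuwsishshath.
Attach evidentiality witnessed pe- → peshaiythuwsishshath.
Attach mood optative p- → ppeshaiythuwsishshath.
Apply vowel harmony: ppeshaiythuwsishshath → ppashauythuwsishshath.
Apply vowel deletion: ppashauythuwsishshath → ppashuythuwsishshath.

ppashuythuwsishshath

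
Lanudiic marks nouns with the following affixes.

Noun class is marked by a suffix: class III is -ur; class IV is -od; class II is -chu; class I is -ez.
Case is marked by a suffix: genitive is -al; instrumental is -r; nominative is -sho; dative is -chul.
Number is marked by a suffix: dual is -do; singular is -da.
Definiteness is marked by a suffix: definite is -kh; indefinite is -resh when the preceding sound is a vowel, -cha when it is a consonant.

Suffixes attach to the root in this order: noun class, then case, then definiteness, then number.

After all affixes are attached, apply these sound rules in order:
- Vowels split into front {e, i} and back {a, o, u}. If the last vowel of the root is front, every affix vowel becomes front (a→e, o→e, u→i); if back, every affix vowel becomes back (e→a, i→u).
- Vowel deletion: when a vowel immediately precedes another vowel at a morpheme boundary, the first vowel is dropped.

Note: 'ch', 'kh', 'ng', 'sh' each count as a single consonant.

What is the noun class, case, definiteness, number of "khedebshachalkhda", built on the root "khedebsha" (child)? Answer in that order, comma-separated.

Segment: khedebsha-chu-al-kh-da.
noun class: -chu → class II.
case: -al → genitive.
definiteness: -kh → definite.
number: -da → singular.

class II, genitive, definite, singular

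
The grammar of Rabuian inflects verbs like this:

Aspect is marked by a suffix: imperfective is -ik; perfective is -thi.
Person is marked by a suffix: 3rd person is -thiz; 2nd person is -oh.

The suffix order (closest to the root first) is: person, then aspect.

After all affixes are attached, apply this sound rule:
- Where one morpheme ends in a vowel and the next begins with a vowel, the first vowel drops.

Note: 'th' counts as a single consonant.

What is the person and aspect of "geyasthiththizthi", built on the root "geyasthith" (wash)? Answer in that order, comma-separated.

3rd person, perfective

Segment: geyasthith-thiz-thi.
person: -thiz → 3rd person.
aspect: -thi → perfective.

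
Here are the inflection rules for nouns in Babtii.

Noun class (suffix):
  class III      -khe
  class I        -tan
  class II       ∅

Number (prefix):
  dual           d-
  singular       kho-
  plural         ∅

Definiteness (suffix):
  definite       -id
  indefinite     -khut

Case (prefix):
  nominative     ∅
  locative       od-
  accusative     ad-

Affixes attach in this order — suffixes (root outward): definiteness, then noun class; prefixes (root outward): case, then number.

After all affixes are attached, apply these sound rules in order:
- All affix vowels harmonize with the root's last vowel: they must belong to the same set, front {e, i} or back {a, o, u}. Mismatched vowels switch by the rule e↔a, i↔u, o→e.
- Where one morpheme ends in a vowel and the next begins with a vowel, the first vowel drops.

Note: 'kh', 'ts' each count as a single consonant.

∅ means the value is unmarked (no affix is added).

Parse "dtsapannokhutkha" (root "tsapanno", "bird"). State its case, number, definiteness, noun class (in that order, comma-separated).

Segment: d-tsapanno-khut-khe.
case: ∅ → nominative.
number: d- → dual.
definiteness: -khut → indefinite.
noun class: -khe → class III.

nominative, dual, indefinite, class III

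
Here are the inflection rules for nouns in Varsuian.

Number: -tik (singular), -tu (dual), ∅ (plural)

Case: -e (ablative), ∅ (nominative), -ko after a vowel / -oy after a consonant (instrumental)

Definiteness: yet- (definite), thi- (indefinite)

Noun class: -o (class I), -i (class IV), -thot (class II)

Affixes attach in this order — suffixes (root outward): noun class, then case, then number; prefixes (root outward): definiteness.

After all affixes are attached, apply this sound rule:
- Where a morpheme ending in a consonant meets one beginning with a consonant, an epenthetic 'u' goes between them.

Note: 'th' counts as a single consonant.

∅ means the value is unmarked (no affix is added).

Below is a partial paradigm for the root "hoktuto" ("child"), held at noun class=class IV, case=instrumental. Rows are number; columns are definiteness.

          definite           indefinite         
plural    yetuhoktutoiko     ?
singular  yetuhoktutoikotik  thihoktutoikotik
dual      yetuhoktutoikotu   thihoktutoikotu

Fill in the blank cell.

Attach noun class class IV -i → hoktutoi.
Attach case instrumental -ko (after vowel 'i') → hoktutoiko.
Attach definiteness indefinite thi- → thihoktutoiko.
number = plural: zero marking, form stays thihoktutoiko.
Epenthesis: no change.

thihoktutoiko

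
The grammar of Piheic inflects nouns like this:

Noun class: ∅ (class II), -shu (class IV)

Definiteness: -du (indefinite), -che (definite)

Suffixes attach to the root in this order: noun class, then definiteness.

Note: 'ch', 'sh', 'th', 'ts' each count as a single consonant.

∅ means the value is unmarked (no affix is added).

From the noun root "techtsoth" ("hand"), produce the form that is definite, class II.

noun class = class II: zero marking, form stays techtsoth.
Attach definiteness definite -che → techtsothche.

techtsothche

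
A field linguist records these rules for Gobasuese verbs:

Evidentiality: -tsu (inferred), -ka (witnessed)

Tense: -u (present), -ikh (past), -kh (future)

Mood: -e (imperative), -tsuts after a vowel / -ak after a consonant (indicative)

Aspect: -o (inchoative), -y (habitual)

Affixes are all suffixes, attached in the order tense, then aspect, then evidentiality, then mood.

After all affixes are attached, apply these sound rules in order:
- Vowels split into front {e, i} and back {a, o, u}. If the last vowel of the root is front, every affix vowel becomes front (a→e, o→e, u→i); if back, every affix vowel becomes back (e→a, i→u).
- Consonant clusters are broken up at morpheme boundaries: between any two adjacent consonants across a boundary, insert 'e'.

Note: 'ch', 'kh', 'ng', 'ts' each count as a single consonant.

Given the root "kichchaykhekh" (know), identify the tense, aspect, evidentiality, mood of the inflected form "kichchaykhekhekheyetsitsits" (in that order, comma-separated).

Segment: kichchaykhekh-kh-y-tsu-tsuts.
tense: -kh → future.
aspect: -y → habitual.
evidentiality: -tsu → inferred.
mood: -tsuts/ak → indicative.

future, habitual, inferred, indicative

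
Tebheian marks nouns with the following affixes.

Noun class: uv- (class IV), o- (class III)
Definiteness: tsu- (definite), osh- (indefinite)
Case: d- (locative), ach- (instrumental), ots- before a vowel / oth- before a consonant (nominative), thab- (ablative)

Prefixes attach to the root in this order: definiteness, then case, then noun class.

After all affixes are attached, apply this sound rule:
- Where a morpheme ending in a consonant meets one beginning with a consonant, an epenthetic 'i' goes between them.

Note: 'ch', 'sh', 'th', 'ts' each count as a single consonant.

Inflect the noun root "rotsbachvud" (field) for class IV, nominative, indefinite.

uvotsoshirotsbachvud

Attach definiteness indefinite osh- → oshrotsbachvud.
Attach case nominative ots- (before vowel 'o') → otsoshrotsbachvud.
Attach noun class class IV uv- → uvotsoshrotsbachvud.
Apply epenthesis: uvotsoshrotsbachvud → uvotsoshirotsbachvud.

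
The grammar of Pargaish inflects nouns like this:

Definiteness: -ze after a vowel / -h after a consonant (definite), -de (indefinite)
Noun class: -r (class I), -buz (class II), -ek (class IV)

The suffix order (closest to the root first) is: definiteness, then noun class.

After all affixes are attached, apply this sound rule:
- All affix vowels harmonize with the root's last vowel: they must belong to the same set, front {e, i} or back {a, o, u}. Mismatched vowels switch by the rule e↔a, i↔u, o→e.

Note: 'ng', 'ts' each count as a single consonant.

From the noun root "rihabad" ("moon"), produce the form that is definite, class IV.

rihabadhak

Attach definiteness definite -h (after consonant 'd') → rihabadh.
Attach noun class class IV -ek → rihabadhek.
Apply vowel harmony: rihabadhek → rihabadhak.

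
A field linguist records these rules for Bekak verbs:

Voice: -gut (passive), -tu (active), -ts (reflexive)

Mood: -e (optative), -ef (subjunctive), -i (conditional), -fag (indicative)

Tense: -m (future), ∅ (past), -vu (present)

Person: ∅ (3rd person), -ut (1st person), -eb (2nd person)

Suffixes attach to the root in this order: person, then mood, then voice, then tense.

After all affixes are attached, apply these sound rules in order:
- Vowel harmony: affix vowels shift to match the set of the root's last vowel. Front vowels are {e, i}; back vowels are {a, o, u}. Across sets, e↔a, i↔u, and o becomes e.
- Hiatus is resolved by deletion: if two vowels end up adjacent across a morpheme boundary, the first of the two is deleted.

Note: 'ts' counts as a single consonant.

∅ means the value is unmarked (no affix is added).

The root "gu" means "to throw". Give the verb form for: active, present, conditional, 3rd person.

person = 3rd person: zero marking, form stays gu.
Attach mood conditional -i → gui.
Attach voice active -tu → guitu.
Attach tense present -vu → guituvu.
Apply vowel harmony: guituvu → guutuvu.
Apply vowel deletion: guutuvu → gutuvu.

gutuvu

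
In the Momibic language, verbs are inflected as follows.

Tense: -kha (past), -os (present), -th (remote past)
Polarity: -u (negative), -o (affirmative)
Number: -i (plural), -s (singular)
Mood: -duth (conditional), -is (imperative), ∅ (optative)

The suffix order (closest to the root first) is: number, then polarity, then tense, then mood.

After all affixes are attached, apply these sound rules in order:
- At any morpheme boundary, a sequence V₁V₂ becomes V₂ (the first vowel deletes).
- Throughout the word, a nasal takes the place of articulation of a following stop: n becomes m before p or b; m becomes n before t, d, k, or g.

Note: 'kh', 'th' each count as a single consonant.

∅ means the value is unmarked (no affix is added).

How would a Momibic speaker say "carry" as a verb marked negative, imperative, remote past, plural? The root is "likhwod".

Attach number plural -i → likhwodi.
Attach polarity negative -u → likhwodiu.
Attach tense remote past -th → likhwodiuth.
Attach mood imperative -is → likhwodiuthis.
Apply vowel deletion: likhwodiuthis → likhwoduthis.
Nasal assimilation: no change.

likhwoduthis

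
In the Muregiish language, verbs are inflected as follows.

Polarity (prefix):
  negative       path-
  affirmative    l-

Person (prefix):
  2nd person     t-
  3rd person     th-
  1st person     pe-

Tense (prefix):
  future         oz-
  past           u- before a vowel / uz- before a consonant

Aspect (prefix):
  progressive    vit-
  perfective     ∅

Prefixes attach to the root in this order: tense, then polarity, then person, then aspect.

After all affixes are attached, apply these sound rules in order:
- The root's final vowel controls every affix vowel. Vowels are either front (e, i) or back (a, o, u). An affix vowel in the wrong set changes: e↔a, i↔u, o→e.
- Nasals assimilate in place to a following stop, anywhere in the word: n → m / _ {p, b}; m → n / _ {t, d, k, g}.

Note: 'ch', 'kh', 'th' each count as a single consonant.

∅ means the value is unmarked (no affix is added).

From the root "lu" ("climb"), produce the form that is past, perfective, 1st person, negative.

Attach tense past uz- (before consonant 'l') → uzlu.
Attach polarity negative path- → pathuzlu.
Attach person 1st person pe- → pepathuzlu.
aspect = perfective: zero marking, form stays pepathuzlu.
Apply vowel harmony: pepathuzlu → papathuzlu.
Nasal assimilation: no change.

papathuzlu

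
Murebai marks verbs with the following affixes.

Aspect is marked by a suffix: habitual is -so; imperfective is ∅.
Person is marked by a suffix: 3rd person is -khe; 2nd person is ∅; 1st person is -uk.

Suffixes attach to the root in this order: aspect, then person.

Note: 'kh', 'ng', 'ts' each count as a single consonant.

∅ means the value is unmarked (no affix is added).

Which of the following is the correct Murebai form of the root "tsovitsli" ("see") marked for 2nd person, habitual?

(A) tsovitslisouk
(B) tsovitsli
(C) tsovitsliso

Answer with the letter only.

Attach aspect habitual -so → tsovitsliso.
person = 2nd person: zero marking, form stays tsovitsliso.
So the correct form is tsovitsliso, option (C).
(A) tsovitslisouk is wrong: it uses 1st person instead of 2nd person for person.
(B) tsovitsli is wrong: it uses imperfective instead of habitual for aspect.

C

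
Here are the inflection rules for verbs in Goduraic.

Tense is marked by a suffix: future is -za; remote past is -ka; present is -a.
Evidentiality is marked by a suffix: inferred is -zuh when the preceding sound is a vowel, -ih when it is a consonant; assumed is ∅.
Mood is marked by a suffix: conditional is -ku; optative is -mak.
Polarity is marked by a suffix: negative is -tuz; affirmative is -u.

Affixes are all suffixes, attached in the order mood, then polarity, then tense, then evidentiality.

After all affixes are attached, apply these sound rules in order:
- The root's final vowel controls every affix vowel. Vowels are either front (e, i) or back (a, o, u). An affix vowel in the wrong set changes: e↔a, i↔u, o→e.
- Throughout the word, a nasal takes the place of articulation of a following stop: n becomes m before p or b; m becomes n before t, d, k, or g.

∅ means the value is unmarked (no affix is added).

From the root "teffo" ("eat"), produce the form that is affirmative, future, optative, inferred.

teffomakuzazuh

Attach mood optative -mak → teffomak.
Attach polarity affirmative -u → teffomaku.
Attach tense future -za → teffomakuza.
Attach evidentiality inferred -zuh (after vowel 'a') → teffomakuzazuh.
Vowel harmony: no change.
Nasal assimilation: no change.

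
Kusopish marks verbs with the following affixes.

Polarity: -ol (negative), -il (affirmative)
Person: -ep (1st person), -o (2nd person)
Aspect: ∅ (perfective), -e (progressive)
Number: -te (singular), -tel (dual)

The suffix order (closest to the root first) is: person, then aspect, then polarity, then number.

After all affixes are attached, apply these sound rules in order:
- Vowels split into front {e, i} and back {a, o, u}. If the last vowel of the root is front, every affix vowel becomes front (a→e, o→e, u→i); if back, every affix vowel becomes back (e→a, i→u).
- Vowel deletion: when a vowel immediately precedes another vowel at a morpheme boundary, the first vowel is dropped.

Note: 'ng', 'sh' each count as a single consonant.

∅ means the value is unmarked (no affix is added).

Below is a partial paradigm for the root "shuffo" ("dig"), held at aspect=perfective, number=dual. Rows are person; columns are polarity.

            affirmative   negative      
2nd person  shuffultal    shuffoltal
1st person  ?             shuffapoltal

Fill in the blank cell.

Attach person 1st person -ep → shuffoep.
aspect = perfective: zero marking, form stays shuffoep.
Attach polarity affirmative -il → shuffoepil.
Attach number dual -tel → shuffoepiltel.
Apply vowel harmony: shuffoepiltel → shuffoapultal.
Apply vowel deletion: shuffoapultal → shuffapultal.

shuffapultal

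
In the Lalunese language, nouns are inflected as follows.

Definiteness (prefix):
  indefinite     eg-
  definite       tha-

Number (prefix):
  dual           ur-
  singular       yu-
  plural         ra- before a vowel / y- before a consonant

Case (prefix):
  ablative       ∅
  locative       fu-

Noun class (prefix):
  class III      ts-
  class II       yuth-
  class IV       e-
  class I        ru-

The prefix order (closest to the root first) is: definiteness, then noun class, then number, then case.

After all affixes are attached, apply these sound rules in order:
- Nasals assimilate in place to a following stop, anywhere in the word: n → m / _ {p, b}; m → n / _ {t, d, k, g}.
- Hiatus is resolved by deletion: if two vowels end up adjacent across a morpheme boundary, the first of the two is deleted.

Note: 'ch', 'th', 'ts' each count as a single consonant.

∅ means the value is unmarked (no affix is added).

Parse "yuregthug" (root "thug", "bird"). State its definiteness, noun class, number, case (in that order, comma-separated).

Segment: yu-ru-eg-thug.
definiteness: eg- → indefinite.
noun class: ru- → class I.
number: yu- → singular.
case: ∅ → ablative.

indefinite, class I, singular, ablative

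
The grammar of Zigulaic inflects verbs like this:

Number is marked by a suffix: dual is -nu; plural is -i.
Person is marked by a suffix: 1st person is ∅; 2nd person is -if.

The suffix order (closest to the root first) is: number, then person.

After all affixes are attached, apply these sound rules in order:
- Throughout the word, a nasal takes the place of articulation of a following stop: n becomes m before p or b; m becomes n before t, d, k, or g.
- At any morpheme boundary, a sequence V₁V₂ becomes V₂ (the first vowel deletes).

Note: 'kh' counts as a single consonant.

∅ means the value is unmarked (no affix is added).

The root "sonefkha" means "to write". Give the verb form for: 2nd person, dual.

sonefkhanif

Attach number dual -nu → sonefkhanu.
Attach person 2nd person -if → sonefkhanuif.
Nasal assimilation: no change.
Apply vowel deletion: sonefkhanuif → sonefkhanif.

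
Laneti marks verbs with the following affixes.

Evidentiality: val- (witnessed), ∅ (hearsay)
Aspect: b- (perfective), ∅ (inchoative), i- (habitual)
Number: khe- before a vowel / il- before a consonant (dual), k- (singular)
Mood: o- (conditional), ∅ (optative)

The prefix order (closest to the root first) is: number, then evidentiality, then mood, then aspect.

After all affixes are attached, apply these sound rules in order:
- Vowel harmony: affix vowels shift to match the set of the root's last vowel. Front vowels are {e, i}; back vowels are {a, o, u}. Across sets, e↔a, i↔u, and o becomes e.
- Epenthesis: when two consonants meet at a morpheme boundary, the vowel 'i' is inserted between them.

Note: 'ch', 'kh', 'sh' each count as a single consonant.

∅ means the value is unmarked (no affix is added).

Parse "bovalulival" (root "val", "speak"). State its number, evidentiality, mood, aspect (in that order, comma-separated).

dual, witnessed, conditional, perfective

Segment: b-o-val-il-val.
number: khe/il- → dual.
evidentiality: val- → witnessed.
mood: o- → conditional.
aspect: b- → perfective.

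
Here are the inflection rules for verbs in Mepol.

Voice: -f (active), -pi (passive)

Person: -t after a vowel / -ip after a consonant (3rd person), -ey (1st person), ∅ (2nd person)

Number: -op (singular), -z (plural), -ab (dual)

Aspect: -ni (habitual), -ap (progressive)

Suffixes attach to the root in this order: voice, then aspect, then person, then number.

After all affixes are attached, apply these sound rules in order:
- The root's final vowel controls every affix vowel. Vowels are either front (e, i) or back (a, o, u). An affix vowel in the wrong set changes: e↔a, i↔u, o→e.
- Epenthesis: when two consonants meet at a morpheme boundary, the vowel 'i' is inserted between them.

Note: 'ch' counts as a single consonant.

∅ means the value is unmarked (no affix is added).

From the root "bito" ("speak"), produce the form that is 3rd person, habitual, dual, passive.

bitopunutab

Attach voice passive -pi → bitopi.
Attach aspect habitual -ni → bitopini.
Attach person 3rd person -t (after vowel 'i') → bitopinit.
Attach number dual -ab → bitopinitab.
Apply vowel harmony: bitopinitab → bitopunutab.
Epenthesis: no change.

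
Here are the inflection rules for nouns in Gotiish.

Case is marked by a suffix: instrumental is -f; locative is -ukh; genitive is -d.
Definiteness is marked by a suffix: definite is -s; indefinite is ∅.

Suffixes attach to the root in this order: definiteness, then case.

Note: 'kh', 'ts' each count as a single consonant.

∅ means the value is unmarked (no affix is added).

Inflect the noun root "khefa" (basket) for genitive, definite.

Attach definiteness definite -s → khefas.
Attach case genitive -d → khefasd.

khefasd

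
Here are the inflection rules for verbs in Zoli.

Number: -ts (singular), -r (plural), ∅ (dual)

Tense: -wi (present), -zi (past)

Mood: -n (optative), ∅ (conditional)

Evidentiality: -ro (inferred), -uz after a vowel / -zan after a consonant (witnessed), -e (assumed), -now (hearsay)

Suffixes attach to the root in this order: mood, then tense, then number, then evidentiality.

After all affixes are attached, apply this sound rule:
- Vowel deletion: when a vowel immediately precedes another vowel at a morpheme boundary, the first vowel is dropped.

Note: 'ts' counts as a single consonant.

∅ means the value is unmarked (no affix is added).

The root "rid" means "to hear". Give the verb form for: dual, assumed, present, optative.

Attach mood optative -n → ridn.
Attach tense present -wi → ridnwi.
number = dual: zero marking, form stays ridnwi.
Attach evidentiality assumed -e → ridnwie.
Apply vowel deletion: ridnwie → ridnwe.

ridnwe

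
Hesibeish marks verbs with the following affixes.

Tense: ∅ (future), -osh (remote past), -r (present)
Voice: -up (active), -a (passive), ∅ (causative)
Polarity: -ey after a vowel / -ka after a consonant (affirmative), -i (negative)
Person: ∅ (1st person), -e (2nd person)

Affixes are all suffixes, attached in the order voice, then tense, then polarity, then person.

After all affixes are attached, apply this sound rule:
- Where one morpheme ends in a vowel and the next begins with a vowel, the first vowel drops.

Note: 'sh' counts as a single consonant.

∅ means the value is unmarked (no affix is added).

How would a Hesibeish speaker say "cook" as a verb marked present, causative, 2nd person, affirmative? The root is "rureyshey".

rureysheyrke

voice = causative: zero marking, form stays rureyshey.
Attach tense present -r → rureysheyr.
Attach polarity affirmative -ka (after consonant 'r') → rureysheyrka.
Attach person 2nd person -e → rureysheyrkae.
Apply vowel deletion: rureysheyrkae → rureysheyrke.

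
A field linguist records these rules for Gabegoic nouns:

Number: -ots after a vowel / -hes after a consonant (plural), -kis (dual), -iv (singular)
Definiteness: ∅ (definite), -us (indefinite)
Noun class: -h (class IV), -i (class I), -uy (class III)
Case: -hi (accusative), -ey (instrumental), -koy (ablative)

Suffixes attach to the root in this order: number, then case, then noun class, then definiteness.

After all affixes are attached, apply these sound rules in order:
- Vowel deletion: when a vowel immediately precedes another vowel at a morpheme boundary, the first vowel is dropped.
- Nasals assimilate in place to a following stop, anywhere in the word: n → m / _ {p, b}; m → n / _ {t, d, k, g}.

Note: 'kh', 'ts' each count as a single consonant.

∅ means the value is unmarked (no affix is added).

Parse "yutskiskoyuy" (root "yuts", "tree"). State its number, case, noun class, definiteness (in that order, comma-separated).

Segment: yuts-kis-koy-uy.
number: -kis → dual.
case: -koy → ablative.
noun class: -uy → class III.
definiteness: ∅ → definite.

dual, ablative, class III, definite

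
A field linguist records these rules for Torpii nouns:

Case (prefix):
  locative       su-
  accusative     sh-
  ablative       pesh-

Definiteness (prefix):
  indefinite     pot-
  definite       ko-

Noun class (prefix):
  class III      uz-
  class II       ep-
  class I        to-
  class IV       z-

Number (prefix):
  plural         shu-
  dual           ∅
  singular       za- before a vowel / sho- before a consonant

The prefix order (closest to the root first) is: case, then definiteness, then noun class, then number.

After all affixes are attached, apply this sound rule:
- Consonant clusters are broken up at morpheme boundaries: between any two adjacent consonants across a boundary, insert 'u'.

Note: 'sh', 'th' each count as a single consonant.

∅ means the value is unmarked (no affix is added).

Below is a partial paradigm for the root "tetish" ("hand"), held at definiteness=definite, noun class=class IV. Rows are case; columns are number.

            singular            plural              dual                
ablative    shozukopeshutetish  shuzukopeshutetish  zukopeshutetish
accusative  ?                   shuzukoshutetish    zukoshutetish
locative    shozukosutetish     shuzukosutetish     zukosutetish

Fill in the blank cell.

shozukoshutetish

Attach case accusative sh- → shtetish.
Attach definiteness definite ko- → koshtetish.
Attach noun class class IV z- → zkoshtetish.
Attach number singular sho- (before consonant 'z') → shozkoshtetish.
Apply epenthesis: shozkoshtetish → shozukoshutetish.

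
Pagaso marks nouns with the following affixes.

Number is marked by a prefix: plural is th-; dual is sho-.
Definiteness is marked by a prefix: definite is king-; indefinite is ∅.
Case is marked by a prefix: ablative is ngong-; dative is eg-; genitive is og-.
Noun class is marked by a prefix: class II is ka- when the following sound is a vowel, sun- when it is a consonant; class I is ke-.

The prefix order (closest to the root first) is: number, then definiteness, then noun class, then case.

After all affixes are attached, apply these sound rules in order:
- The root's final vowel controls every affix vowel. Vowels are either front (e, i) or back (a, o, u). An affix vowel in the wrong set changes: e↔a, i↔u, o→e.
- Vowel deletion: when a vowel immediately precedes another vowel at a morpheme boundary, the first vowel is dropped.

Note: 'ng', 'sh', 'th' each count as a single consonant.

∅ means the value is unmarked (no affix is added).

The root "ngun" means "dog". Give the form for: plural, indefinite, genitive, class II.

Attach number plural th- → thngun.
definiteness = indefinite: zero marking, form stays thngun.
Attach noun class class II sun- (before consonant 'th') → sunthngun.
Attach case genitive og- → ogsunthngun.
Vowel harmony: no change.
Vowel deletion: no change.

ogsunthngun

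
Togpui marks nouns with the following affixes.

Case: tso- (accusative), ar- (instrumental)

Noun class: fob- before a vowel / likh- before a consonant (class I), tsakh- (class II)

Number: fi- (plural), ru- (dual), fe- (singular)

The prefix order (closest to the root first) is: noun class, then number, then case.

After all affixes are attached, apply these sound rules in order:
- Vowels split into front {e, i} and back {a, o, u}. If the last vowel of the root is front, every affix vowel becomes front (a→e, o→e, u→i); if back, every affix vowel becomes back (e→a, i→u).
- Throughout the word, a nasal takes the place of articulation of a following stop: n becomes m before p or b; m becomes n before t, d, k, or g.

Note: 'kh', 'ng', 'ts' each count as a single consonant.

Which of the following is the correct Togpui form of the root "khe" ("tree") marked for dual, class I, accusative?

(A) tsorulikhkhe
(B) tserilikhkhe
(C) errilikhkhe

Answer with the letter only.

Attach noun class class I likh- (before consonant 'kh') → likhkhe.
Attach number dual ru- → rulikhkhe.
Attach case accusative tso- → tsorulikhkhe.
Apply vowel harmony: tsorulikhkhe → tserilikhkhe.
Nasal assimilation: no change.
So the correct form is tserilikhkhe, option (B).
(A) tsorulikhkhe is wrong: it fails to apply the sound rule(s).
(C) errilikhkhe is wrong: it uses instrumental instead of accusative for case.

B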